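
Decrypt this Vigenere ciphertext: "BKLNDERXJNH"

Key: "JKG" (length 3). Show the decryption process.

Step 1: Key 'JKG' has length 3. Extended key: JKGJKGJKGJK
Step 2: Decrypt each position:
  B(1) - J(9) = 18 = S
  K(10) - K(10) = 0 = A
  L(11) - G(6) = 5 = F
  N(13) - J(9) = 4 = E
  D(3) - K(10) = 19 = T
  E(4) - G(6) = 24 = Y
  R(17) - J(9) = 8 = I
  X(23) - K(10) = 13 = N
  J(9) - G(6) = 3 = D
  N(13) - J(9) = 4 = E
  H(7) - K(10) = 23 = X
Plaintext: SAFETYINDEX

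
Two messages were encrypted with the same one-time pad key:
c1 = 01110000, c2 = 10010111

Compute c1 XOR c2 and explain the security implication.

Step 1: c1 XOR c2 = (m1 XOR k) XOR (m2 XOR k).
Step 2: By XOR associativity/commutativity: = m1 XOR m2 XOR k XOR k = m1 XOR m2.
Step 3: 01110000 XOR 10010111 = 11100111 = 231.
Step 4: The key cancels out! An attacker learns m1 XOR m2 = 231, revealing the relationship between plaintexts.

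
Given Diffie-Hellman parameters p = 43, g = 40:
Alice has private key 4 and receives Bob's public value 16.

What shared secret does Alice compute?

Step 1: s = B^a mod p = 16^4 mod 43.
  16^1 mod 43 = 16
  16^2 mod 43 = (16 * 16) mod 43 = 41
  16^3 mod 43 = (41 * 16) mod 43 = 11
  16^4 mod 43 = (11 * 16) mod 43 = 4
Result: shared secret = 4.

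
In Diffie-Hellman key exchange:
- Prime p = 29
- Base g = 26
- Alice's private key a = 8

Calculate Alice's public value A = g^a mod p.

Step 1: A = g^a mod p = 26^8 mod 29.
  26^1 mod 29 = 26
  26^2 mod 29 = (26 * 26) mod 29 = 9
  26^3 mod 29 = (9 * 26) mod 29 = 2
  26^4 mod 29 = (2 * 26) mod 29 = 23
  26^5 mod 29 = (23 * 26) mod 29 = 18
  26^6 mod 29 = (18 * 26) mod 29 = 4
  26^7 mod 29 = (4 * 26) mod 29 = 17
  26^8 mod 29 = (17 * 26) mod 29 = 7
Result: A = 7.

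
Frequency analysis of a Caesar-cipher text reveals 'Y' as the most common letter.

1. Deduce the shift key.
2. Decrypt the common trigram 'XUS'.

Step 1: In English, 'E' is the most frequent letter (12.7%).
Step 2: The most frequent ciphertext letter is 'Y' (position 24).
Step 3: Shift = (24 - 4) mod 26 = 20.
Step 4: Decrypt 'XUS' by shifting back 20:
  X -> D
  U -> A
  S -> Y
Step 5: 'XUS' decrypts to 'DAY'.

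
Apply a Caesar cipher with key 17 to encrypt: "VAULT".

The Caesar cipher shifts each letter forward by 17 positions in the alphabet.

Step 1: For each letter, shift forward by 17 positions (mod 26).
  V (position 21) -> position (21+17) mod 26 = 12 -> M
  A (position 0) -> position (0+17) mod 26 = 17 -> R
  U (position 20) -> position (20+17) mod 26 = 11 -> L
  L (position 11) -> position (11+17) mod 26 = 2 -> C
  T (position 19) -> position (19+17) mod 26 = 10 -> K
Result: MRLCK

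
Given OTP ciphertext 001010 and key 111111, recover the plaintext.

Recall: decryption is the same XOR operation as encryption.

Step 1: XOR ciphertext with key:
  Ciphertext: 001010
  Key:        111111
  XOR:        110101
Step 2: Plaintext = 110101 = 53 in decimal.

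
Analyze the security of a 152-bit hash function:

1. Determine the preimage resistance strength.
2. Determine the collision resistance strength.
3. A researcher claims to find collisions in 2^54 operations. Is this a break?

Step 1: Preimage resistance requires brute-force of 2^152 operations.
Step 2: Collision resistance (birthday bound) = 2^(152/2) = 2^76.
Step 3: The claimed attack costs 2^54 operations.
Step 4: Since 2^54 < 2^76, the claimed attack beats the generic birthday bound, so collision resistance is broken.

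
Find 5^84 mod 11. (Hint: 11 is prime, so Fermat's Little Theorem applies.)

Step 1: Since 11 is prime, by Fermat's Little Theorem: 5^10 = 1 (mod 11).
Step 2: Reduce exponent: 84 mod 10 = 4.
Step 3: So 5^84 = 5^4 (mod 11).
Step 4: 5^4 mod 11 = 9.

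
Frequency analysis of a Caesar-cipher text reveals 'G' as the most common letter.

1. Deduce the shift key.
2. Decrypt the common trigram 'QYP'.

Step 1: In English, 'E' is the most frequent letter (12.7%).
Step 2: The most frequent ciphertext letter is 'G' (position 6).
Step 3: Shift = (6 - 4) mod 26 = 2.
Step 4: Decrypt 'QYP' by shifting back 2:
  Q -> O
  Y -> W
  P -> N
Step 5: 'QYP' decrypts to 'OWN'.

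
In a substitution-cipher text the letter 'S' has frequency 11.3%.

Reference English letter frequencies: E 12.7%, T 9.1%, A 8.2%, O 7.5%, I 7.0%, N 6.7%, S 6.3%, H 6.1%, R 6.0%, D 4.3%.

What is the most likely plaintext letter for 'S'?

Step 1: The observed frequency is 11.3%.
Step 2: Compare with English frequencies:
  E: 12.7% (difference: 1.4%) <-- closest
  T: 9.1% (difference: 2.2%)
  A: 8.2% (difference: 3.1%)
  O: 7.5% (difference: 3.8%)
  I: 7.0% (difference: 4.3%)
  N: 6.7% (difference: 4.6%)
  S: 6.3% (difference: 5.0%)
  H: 6.1% (difference: 5.2%)
  R: 6.0% (difference: 5.3%)
  D: 4.3% (difference: 7.0%)
Step 3: 'S' most likely represents 'E' (frequency 12.7%).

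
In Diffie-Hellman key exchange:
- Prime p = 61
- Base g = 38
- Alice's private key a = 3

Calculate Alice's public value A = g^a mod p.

Step 1: A = g^a mod p = 38^3 mod 61.
  38^1 mod 61 = 38
  38^2 mod 61 = (38 * 38) mod 61 = 41
  38^3 mod 61 = (41 * 38) mod 61 = 33
Result: A = 33.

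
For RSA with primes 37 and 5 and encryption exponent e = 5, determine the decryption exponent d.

Step 1: n = 37 * 5 = 185.
Step 2: phi(n) = 36 * 4 = 144.
Step 3: Find d such that 5 * d = 1 (mod 144).
Step 4: d = 5^(-1) mod 144 = 29.
Verification: 5 * 29 = 145 = 1 * 144 + 1.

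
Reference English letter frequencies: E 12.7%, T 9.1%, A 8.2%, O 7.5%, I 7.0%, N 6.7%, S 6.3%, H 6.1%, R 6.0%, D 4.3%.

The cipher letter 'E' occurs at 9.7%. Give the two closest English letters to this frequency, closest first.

Step 1: Observed frequency of 'E' is 9.7%.
Step 2: Compute distances to each reference frequency and sort:
  T (9.1%): difference = 0.6% <-- BEST
  A (8.2%): difference = 1.5% <-- RUNNER-UP
  O (7.5%): difference = 2.2%
  I (7.0%): difference = 2.7%
  N (6.7%): difference = 3.0%
Step 3: Most likely is 'T' (9.1%, diff 0.6%); second most likely is 'A' (8.2%, diff 1.5%).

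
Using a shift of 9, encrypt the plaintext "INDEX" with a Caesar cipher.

Step 1: For each letter, shift forward by 9 positions (mod 26).
  I (position 8) -> position (8+9) mod 26 = 17 -> R
  N (position 13) -> position (13+9) mod 26 = 22 -> W
  D (position 3) -> position (3+9) mod 26 = 12 -> M
  E (position 4) -> position (4+9) mod 26 = 13 -> N
  X (position 23) -> position (23+9) mod 26 = 6 -> G
Result: RWMNG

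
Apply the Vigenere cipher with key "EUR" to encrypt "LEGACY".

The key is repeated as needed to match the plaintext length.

Step 1: Repeat key to match plaintext length:
  Plaintext: LEGACY
  Key:       EUREUR
Step 2: Encrypt each letter:
  L(11) + E(4) = (11+4) mod 26 = 15 = P
  E(4) + U(20) = (4+20) mod 26 = 24 = Y
  G(6) + R(17) = (6+17) mod 26 = 23 = X
  A(0) + E(4) = (0+4) mod 26 = 4 = E
  C(2) + U(20) = (2+20) mod 26 = 22 = W
  Y(24) + R(17) = (24+17) mod 26 = 15 = P
Ciphertext: PYXEWP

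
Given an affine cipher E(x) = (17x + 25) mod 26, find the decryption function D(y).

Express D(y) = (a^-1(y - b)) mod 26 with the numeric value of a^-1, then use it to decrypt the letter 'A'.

Step 1: Find a^-1, the modular inverse of 17 mod 26.
Step 2: We need 17 * a^-1 = 1 (mod 26).
Step 3: 17 * 23 = 391 = 15 * 26 + 1, so a^-1 = 23.
Step 4: D(y) = 23(y - 25) mod 26.
Step 5: Apply to 'A' (y = 0): D(0) = 23 * (0 - 25) mod 26 = 23 * -25 mod 26 = 23 -> 'X'.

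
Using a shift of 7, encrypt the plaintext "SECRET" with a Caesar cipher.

Step 1: For each letter, shift forward by 7 positions (mod 26).
  S (position 18) -> position (18+7) mod 26 = 25 -> Z
  E (position 4) -> position (4+7) mod 26 = 11 -> L
  C (position 2) -> position (2+7) mod 26 = 9 -> J
  R (position 17) -> position (17+7) mod 26 = 24 -> Y
  E (position 4) -> position (4+7) mod 26 = 11 -> L
  T (position 19) -> position (19+7) mod 26 = 0 -> A
Result: ZLJYLA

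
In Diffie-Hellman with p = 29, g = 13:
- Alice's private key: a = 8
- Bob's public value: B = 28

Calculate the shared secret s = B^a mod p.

Step 1: s = B^a mod p = 28^8 mod 29.
  28^1 mod 29 = 28
  28^2 mod 29 = (28 * 28) mod 29 = 1
  28^3 mod 29 = (1 * 28) mod 29 = 28
  28^4 mod 29 = (28 * 28) mod 29 = 1
  28^5 mod 29 = (1 * 28) mod 29 = 28
  28^6 mod 29 = (28 * 28) mod 29 = 1
  28^7 mod 29 = (1 * 28) mod 29 = 28
  28^8 mod 29 = (28 * 28) mod 29 = 1
Result: shared secret = 1.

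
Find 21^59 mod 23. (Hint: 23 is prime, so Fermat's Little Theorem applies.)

Step 1: Since 23 is prime, by Fermat's Little Theorem: 21^22 = 1 (mod 23).
Step 2: Reduce exponent: 59 mod 22 = 15.
Step 3: So 21^59 = 21^15 (mod 23).
Step 4: 21^15 mod 23 = 7.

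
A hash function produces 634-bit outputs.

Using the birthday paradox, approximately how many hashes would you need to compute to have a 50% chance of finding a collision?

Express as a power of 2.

Step 1: The birthday paradox gives collision probability ~50% after sqrt(2^n) = 2^(n/2) hashes.
Step 2: For 634-bit output: 2^(634/2) = 2^317.
Step 3: Approximately 2^317 hash computations needed.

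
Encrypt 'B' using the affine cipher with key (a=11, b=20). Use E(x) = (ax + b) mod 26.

Step 1: Convert 'B' to number: x = 1.
Step 2: E(1) = (11 * 1 + 20) mod 26 = 31 mod 26 = 5.
Step 3: Convert 5 back to letter: F.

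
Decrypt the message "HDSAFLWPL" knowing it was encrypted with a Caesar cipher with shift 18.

Step 1: Reverse the shift by subtracting 18 from each letter position.
  H (position 7) -> position (7-18) mod 26 = 15 -> P
  D (position 3) -> position (3-18) mod 26 = 11 -> L
  S (position 18) -> position (18-18) mod 26 = 0 -> A
  A (position 0) -> position (0-18) mod 26 = 8 -> I
  F (position 5) -> position (5-18) mod 26 = 13 -> N
  L (position 11) -> position (11-18) mod 26 = 19 -> T
  W (position 22) -> position (22-18) mod 26 = 4 -> E
  P (position 15) -> position (15-18) mod 26 = 23 -> X
  L (position 11) -> position (11-18) mod 26 = 19 -> T
Decrypted message: PLAINTEXT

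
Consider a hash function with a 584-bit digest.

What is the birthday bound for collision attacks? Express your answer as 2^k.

Step 1: The birthday paradox gives collision probability ~50% after sqrt(2^n) = 2^(n/2) hashes.
Step 2: For 584-bit output: 2^(584/2) = 2^292.
Step 3: Approximately 2^292 hash computations needed.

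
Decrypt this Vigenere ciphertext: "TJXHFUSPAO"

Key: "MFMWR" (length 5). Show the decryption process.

Step 1: Key 'MFMWR' has length 5. Extended key: MFMWRMFMWR
Step 2: Decrypt each position:
  T(19) - M(12) = 7 = H
  J(9) - F(5) = 4 = E
  X(23) - M(12) = 11 = L
  H(7) - W(22) = 11 = L
  F(5) - R(17) = 14 = O
  U(20) - M(12) = 8 = I
  S(18) - F(5) = 13 = N
  P(15) - M(12) = 3 = D
  A(0) - W(22) = 4 = E
  O(14) - R(17) = 23 = X
Plaintext: HELLOINDEX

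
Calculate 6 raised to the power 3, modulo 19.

Step 1: Compute 6^3 mod 19 step by step, reducing modulo 19 at each step.
  6^1 mod 19 = 6
  6^2 mod 19 = (6 * 6) mod 19 = 17
  6^3 mod 19 = (17 * 6) mod 19 = 7
Step 2: Result = 7.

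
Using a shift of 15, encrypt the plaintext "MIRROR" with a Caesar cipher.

Step 1: For each letter, shift forward by 15 positions (mod 26).
  M (position 12) -> position (12+15) mod 26 = 1 -> B
  I (position 8) -> position (8+15) mod 26 = 23 -> X
  R (position 17) -> position (17+15) mod 26 = 6 -> G
  R (position 17) -> position (17+15) mod 26 = 6 -> G
  O (position 14) -> position (14+15) mod 26 = 3 -> D
  R (position 17) -> position (17+15) mod 26 = 6 -> G
Result: BXGGDG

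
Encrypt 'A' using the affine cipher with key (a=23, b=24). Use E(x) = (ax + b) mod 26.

Step 1: Convert 'A' to number: x = 0.
Step 2: E(0) = (23 * 0 + 24) mod 26 = 24 mod 26 = 24.
Step 3: Convert 24 back to letter: Y.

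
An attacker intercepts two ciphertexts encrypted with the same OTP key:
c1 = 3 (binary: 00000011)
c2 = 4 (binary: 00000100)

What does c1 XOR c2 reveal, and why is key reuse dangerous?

Step 1: c1 XOR c2 = (m1 XOR k) XOR (m2 XOR k).
Step 2: By XOR associativity/commutativity: = m1 XOR m2 XOR k XOR k = m1 XOR m2.
Step 3: 00000011 XOR 00000100 = 00000111 = 7.
Step 4: The key cancels out! An attacker learns m1 XOR m2 = 7, revealing the relationship between plaintexts.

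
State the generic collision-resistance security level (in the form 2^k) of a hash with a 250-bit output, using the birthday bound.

Step 1: The birthday paradox gives collision probability ~50% after sqrt(2^n) = 2^(n/2) hashes.
Step 2: For 250-bit output: 2^(250/2) = 2^125.
Step 3: Approximately 2^125 hash computations needed.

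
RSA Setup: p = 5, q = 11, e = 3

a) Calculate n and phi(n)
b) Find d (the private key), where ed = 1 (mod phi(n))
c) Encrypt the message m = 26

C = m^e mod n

Step 1: n = 5 * 11 = 55.
Step 2: phi(n) = (5-1)(11-1) = 4 * 10 = 40.
Step 3: Find d = 3^(-1) mod 40 = 27.
  Verify: 3 * 27 = 81 = 1 (mod 40).
Step 4: C = 26^3 mod 55 = 31.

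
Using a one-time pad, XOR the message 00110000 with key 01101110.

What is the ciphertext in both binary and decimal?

Step 1: Write out the XOR operation bit by bit:
  Message: 00110000
  Key:     01101110
  XOR:     01011110
Step 2: Convert to decimal: 01011110 = 94.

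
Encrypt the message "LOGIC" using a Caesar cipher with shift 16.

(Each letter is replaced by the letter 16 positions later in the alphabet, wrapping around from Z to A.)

Step 1: For each letter, shift forward by 16 positions (mod 26).
  L (position 11) -> position (11+16) mod 26 = 1 -> B
  O (position 14) -> position (14+16) mod 26 = 4 -> E
  G (position 6) -> position (6+16) mod 26 = 22 -> W
  I (position 8) -> position (8+16) mod 26 = 24 -> Y
  C (position 2) -> position (2+16) mod 26 = 18 -> S
Result: BEWYS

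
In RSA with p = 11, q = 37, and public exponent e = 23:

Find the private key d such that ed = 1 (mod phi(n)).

Step 1: n = 11 * 37 = 407.
Step 2: phi(n) = 10 * 36 = 360.
Step 3: Find d such that 23 * d = 1 (mod 360).
Step 4: d = 23^(-1) mod 360 = 47.
Verification: 23 * 47 = 1081 = 3 * 360 + 1.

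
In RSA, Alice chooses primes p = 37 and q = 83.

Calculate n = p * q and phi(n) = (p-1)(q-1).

Step 1: n = p * q = 37 * 83 = 3071.
Step 2: phi(n) = (p-1)(q-1) = 36 * 82 = 2952.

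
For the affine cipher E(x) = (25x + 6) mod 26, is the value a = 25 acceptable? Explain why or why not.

Step 1: Compute gcd(25, 26).
Step 2: gcd(25, 26) = 1.
Since gcd = 1, 25 is coprime with 26, so it is a valid key.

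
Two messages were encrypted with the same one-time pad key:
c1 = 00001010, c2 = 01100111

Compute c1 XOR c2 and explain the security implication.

Step 1: c1 XOR c2 = (m1 XOR k) XOR (m2 XOR k).
Step 2: By XOR associativity/commutativity: = m1 XOR m2 XOR k XOR k = m1 XOR m2.
Step 3: 00001010 XOR 01100111 = 01101101 = 109.
Step 4: The key cancels out! An attacker learns m1 XOR m2 = 109, revealing the relationship between plaintexts.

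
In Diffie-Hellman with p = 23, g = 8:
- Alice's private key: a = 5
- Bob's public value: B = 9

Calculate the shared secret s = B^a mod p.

Step 1: s = B^a mod p = 9^5 mod 23.
  9^1 mod 23 = 9
  9^2 mod 23 = (9 * 9) mod 23 = 12
  9^3 mod 23 = (12 * 9) mod 23 = 16
  9^4 mod 23 = (16 * 9) mod 23 = 6
  9^5 mod 23 = (6 * 9) mod 23 = 8
Result: shared secret = 8.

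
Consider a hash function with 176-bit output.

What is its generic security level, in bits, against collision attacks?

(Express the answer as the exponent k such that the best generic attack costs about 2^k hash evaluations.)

Step 1: The hash has a 176-bit output.
Step 2: Collision resistance means it should be infeasible to find any x != y with h(x) = h(y).
By the birthday bound, a generic collision search succeeds after about sqrt(2^176) = 2^(176/2) = 2^88 evaluations.
Step 3: Security level = 88 bits.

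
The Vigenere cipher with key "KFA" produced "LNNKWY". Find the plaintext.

Step 1: Extend key: KFAKFA
Step 2: Decrypt each letter (c - k) mod 26:
  L(11) - K(10) = (11-10) mod 26 = 1 = B
  N(13) - F(5) = (13-5) mod 26 = 8 = I
  N(13) - A(0) = (13-0) mod 26 = 13 = N
  K(10) - K(10) = (10-10) mod 26 = 0 = A
  W(22) - F(5) = (22-5) mod 26 = 17 = R
  Y(24) - A(0) = (24-0) mod 26 = 24 = Y
Plaintext: BINARY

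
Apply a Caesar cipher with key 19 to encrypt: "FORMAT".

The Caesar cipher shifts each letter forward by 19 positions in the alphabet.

Step 1: For each letter, shift forward by 19 positions (mod 26).
  F (position 5) -> position (5+19) mod 26 = 24 -> Y
  O (position 14) -> position (14+19) mod 26 = 7 -> H
  R (position 17) -> position (17+19) mod 26 = 10 -> K
  M (position 12) -> position (12+19) mod 26 = 5 -> F
  A (position 0) -> position (0+19) mod 26 = 19 -> T
  T (position 19) -> position (19+19) mod 26 = 12 -> M
Result: YHKFTM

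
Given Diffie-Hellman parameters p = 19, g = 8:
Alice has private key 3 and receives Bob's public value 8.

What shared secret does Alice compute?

Step 1: s = B^a mod p = 8^3 mod 19.
  8^1 mod 19 = 8
  8^2 mod 19 = (8 * 8) mod 19 = 7
  8^3 mod 19 = (7 * 8) mod 19 = 18
Result: shared secret = 18.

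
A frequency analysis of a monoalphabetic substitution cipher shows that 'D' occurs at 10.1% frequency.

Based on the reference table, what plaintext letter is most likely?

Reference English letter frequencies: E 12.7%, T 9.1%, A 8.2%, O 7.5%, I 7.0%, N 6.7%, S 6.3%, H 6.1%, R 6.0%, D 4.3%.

Step 1: The observed frequency is 10.1%.
Step 2: Compare with English frequencies:
  E: 12.7% (difference: 2.6%)
  T: 9.1% (difference: 1.0%) <-- closest
  A: 8.2% (difference: 1.9%)
  O: 7.5% (difference: 2.6%)
  I: 7.0% (difference: 3.1%)
  N: 6.7% (difference: 3.4%)
  S: 6.3% (difference: 3.8%)
  H: 6.1% (difference: 4.0%)
  R: 6.0% (difference: 4.1%)
  D: 4.3% (difference: 5.8%)
Step 3: 'D' most likely represents 'T' (frequency 9.1%).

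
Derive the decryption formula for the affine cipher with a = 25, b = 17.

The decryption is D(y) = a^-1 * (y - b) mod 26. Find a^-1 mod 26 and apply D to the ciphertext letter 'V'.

Step 1: Find a^-1, the modular inverse of 25 mod 26.
Step 2: We need 25 * a^-1 = 1 (mod 26).
Step 3: 25 * 25 = 625 = 24 * 26 + 1, so a^-1 = 25.
Step 4: D(y) = 25(y - 17) mod 26.
Step 5: Apply to 'V' (y = 21): D(21) = 25 * (21 - 17) mod 26 = 25 * 4 mod 26 = 22 -> 'W'.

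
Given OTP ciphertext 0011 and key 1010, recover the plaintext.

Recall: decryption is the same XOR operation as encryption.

Step 1: XOR ciphertext with key:
  Ciphertext: 0011
  Key:        1010
  XOR:        1001
Step 2: Plaintext = 1001 = 9 in decimal.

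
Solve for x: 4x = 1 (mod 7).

Step 1: We need x such that 4 * x = 1 (mod 7).
Step 2: Using the extended Euclidean algorithm or trial:
  4 * 2 = 8 = 1 * 7 + 1.
Step 3: Since 8 mod 7 = 1, the inverse is x = 2.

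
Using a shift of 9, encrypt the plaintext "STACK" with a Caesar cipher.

Step 1: For each letter, shift forward by 9 positions (mod 26).
  S (position 18) -> position (18+9) mod 26 = 1 -> B
  T (position 19) -> position (19+9) mod 26 = 2 -> C
  A (position 0) -> position (0+9) mod 26 = 9 -> J
  C (position 2) -> position (2+9) mod 26 = 11 -> L
  K (position 10) -> position (10+9) mod 26 = 19 -> T
Result: BCJLT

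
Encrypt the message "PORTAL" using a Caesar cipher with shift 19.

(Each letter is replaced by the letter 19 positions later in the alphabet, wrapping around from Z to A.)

Step 1: For each letter, shift forward by 19 positions (mod 26).
  P (position 15) -> position (15+19) mod 26 = 8 -> I
  O (position 14) -> position (14+19) mod 26 = 7 -> H
  R (position 17) -> position (17+19) mod 26 = 10 -> K
  T (position 19) -> position (19+19) mod 26 = 12 -> M
  A (position 0) -> position (0+19) mod 26 = 19 -> T
  L (position 11) -> position (11+19) mod 26 = 4 -> E
Result: IHKMTE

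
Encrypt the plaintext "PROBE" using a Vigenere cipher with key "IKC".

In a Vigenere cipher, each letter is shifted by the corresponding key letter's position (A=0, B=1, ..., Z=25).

Step 1: Repeat key to match plaintext length:
  Plaintext: PROBE
  Key:       IKCIK
Step 2: Encrypt each letter:
  P(15) + I(8) = (15+8) mod 26 = 23 = X
  R(17) + K(10) = (17+10) mod 26 = 1 = B
  O(14) + C(2) = (14+2) mod 26 = 16 = Q
  B(1) + I(8) = (1+8) mod 26 = 9 = J
  E(4) + K(10) = (4+10) mod 26 = 14 = O
Ciphertext: XBQJO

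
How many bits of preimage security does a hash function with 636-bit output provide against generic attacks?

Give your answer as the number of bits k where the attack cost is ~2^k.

Step 1: The hash has a 636-bit output.
Step 2: Preimage resistance means: given a digest h(x), it should be infeasible to find any input that hashes to it.
With a 636-bit output there are 2^636 possible digests, so a generic brute-force preimage search costs about 2^636 evaluations.
Step 3: Security level = 636 bits.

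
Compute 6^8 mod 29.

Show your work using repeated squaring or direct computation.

Step 1: Compute 6^8 mod 29 step by step, reducing modulo 29 at each step.
  6^1 mod 29 = 6
  6^2 mod 29 = (6 * 6) mod 29 = 7
  6^3 mod 29 = (7 * 6) mod 29 = 13
  6^4 mod 29 = (13 * 6) mod 29 = 20
  6^5 mod 29 = (20 * 6) mod 29 = 4
  6^6 mod 29 = (4 * 6) mod 29 = 24
  6^7 mod 29 = (24 * 6) mod 29 = 28
  6^8 mod 29 = (28 * 6) mod 29 = 23
Step 2: Result = 23.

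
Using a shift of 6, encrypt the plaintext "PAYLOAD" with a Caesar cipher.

Step 1: For each letter, shift forward by 6 positions (mod 26).
  P (position 15) -> position (15+6) mod 26 = 21 -> V
  A (position 0) -> position (0+6) mod 26 = 6 -> G
  Y (position 24) -> position (24+6) mod 26 = 4 -> E
  L (position 11) -> position (11+6) mod 26 = 17 -> R
  O (position 14) -> position (14+6) mod 26 = 20 -> U
  A (position 0) -> position (0+6) mod 26 = 6 -> G
  D (position 3) -> position (3+6) mod 26 = 9 -> J
Result: VGERUGJ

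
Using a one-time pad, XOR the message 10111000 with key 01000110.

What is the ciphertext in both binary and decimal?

Step 1: Write out the XOR operation bit by bit:
  Message: 10111000
  Key:     01000110
  XOR:     11111110
Step 2: Convert to decimal: 11111110 = 254.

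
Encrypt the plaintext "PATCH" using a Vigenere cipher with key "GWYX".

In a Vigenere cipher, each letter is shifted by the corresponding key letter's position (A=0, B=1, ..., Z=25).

Step 1: Repeat key to match plaintext length:
  Plaintext: PATCH
  Key:       GWYXG
Step 2: Encrypt each letter:
  P(15) + G(6) = (15+6) mod 26 = 21 = V
  A(0) + W(22) = (0+22) mod 26 = 22 = W
  T(19) + Y(24) = (19+24) mod 26 = 17 = R
  C(2) + X(23) = (2+23) mod 26 = 25 = Z
  H(7) + G(6) = (7+6) mod 26 = 13 = N
Ciphertext: VWRZN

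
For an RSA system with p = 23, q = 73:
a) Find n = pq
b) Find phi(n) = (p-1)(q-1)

Step 1: n = p * q = 23 * 73 = 1679.
Step 2: phi(n) = (p-1)(q-1) = 22 * 72 = 1584.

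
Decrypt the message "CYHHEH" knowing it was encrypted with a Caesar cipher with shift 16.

Step 1: Reverse the shift by subtracting 16 from each letter position.
  C (position 2) -> position (2-16) mod 26 = 12 -> M
  Y (position 24) -> position (24-16) mod 26 = 8 -> I
  H (position 7) -> position (7-16) mod 26 = 17 -> R
  H (position 7) -> position (7-16) mod 26 = 17 -> R
  E (position 4) -> position (4-16) mod 26 = 14 -> O
  H (position 7) -> position (7-16) mod 26 = 17 -> R
Decrypted message: MIRROR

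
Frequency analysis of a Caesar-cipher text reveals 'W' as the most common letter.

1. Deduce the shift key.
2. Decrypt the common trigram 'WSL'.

Step 1: In English, 'E' is the most frequent letter (12.7%).
Step 2: The most frequent ciphertext letter is 'W' (position 22).
Step 3: Shift = (22 - 4) mod 26 = 18.
Step 4: Decrypt 'WSL' by shifting back 18:
  W -> E
  S -> A
  L -> T
Step 5: 'WSL' decrypts to 'EAT'.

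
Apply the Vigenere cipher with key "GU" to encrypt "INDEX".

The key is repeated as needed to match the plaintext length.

Step 1: Repeat key to match plaintext length:
  Plaintext: INDEX
  Key:       GUGUG
Step 2: Encrypt each letter:
  I(8) + G(6) = (8+6) mod 26 = 14 = O
  N(13) + U(20) = (13+20) mod 26 = 7 = H
  D(3) + G(6) = (3+6) mod 26 = 9 = J
  E(4) + U(20) = (4+20) mod 26 = 24 = Y
  X(23) + G(6) = (23+6) mod 26 = 3 = D
Ciphertext: OHJYD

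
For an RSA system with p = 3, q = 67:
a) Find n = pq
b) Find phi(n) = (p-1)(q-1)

Step 1: n = p * q = 3 * 67 = 201.
Step 2: phi(n) = (p-1)(q-1) = 2 * 66 = 132.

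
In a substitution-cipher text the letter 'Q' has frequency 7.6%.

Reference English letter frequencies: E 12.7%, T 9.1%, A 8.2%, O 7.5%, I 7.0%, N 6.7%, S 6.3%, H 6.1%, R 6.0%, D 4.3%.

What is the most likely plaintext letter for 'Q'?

Step 1: The observed frequency is 7.6%.
Step 2: Compare with English frequencies:
  E: 12.7% (difference: 5.1%)
  T: 9.1% (difference: 1.5%)
  A: 8.2% (difference: 0.6%)
  O: 7.5% (difference: 0.1%) <-- closest
  I: 7.0% (difference: 0.6%)
  N: 6.7% (difference: 0.9%)
  S: 6.3% (difference: 1.3%)
  H: 6.1% (difference: 1.5%)
  R: 6.0% (difference: 1.6%)
  D: 4.3% (difference: 3.3%)
Step 3: 'Q' most likely represents 'O' (frequency 7.5%).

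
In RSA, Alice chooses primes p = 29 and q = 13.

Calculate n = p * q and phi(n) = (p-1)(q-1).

Step 1: n = p * q = 29 * 13 = 377.
Step 2: phi(n) = (p-1)(q-1) = 28 * 12 = 336.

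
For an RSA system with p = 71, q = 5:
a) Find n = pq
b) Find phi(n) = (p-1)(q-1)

Step 1: n = p * q = 71 * 5 = 355.
Step 2: phi(n) = (p-1)(q-1) = 70 * 4 = 280.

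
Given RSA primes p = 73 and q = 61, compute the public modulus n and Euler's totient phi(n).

Step 1: n = p * q = 73 * 61 = 4453.
Step 2: phi(n) = (p-1)(q-1) = 72 * 60 = 4320.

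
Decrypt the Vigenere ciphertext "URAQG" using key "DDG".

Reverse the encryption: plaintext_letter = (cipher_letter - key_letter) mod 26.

Step 1: Extend key: DDGDD
Step 2: Decrypt each letter (c - k) mod 26:
  U(20) - D(3) = (20-3) mod 26 = 17 = R
  R(17) - D(3) = (17-3) mod 26 = 14 = O
  A(0) - G(6) = (0-6) mod 26 = 20 = U
  Q(16) - D(3) = (16-3) mod 26 = 13 = N
  G(6) - D(3) = (6-3) mod 26 = 3 = D
Plaintext: ROUND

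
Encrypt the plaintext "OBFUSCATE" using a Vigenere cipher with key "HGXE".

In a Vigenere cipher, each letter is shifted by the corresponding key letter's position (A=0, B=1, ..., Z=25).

Step 1: Repeat key to match plaintext length:
  Plaintext: OBFUSCATE
  Key:       HGXEHGXEH
Step 2: Encrypt each letter:
  O(14) + H(7) = (14+7) mod 26 = 21 = V
  B(1) + G(6) = (1+6) mod 26 = 7 = H
  F(5) + X(23) = (5+23) mod 26 = 2 = C
  U(20) + E(4) = (20+4) mod 26 = 24 = Y
  S(18) + H(7) = (18+7) mod 26 = 25 = Z
  C(2) + G(6) = (2+6) mod 26 = 8 = I
  A(0) + X(23) = (0+23) mod 26 = 23 = X
  T(19) + E(4) = (19+4) mod 26 = 23 = X
  E(4) + H(7) = (4+7) mod 26 = 11 = L
Ciphertext: VHCYZIXXL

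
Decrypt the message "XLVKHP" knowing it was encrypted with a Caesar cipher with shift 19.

Step 1: Reverse the shift by subtracting 19 from each letter position.
  X (position 23) -> position (23-19) mod 26 = 4 -> E
  L (position 11) -> position (11-19) mod 26 = 18 -> S
  V (position 21) -> position (21-19) mod 26 = 2 -> C
  K (position 10) -> position (10-19) mod 26 = 17 -> R
  H (position 7) -> position (7-19) mod 26 = 14 -> O
  P (position 15) -> position (15-19) mod 26 = 22 -> W
Decrypted message: ESCROW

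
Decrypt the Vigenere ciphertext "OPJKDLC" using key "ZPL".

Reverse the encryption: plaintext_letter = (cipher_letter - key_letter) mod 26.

Step 1: Extend key: ZPLZPLZ
Step 2: Decrypt each letter (c - k) mod 26:
  O(14) - Z(25) = (14-25) mod 26 = 15 = P
  P(15) - P(15) = (15-15) mod 26 = 0 = A
  J(9) - L(11) = (9-11) mod 26 = 24 = Y
  K(10) - Z(25) = (10-25) mod 26 = 11 = L
  D(3) - P(15) = (3-15) mod 26 = 14 = O
  L(11) - L(11) = (11-11) mod 26 = 0 = A
  C(2) - Z(25) = (2-25) mod 26 = 3 = D
Plaintext: PAYLOAD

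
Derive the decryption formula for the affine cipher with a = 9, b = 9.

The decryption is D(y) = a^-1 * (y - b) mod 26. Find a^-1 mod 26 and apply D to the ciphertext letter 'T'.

Step 1: Find a^-1, the modular inverse of 9 mod 26.
Step 2: We need 9 * a^-1 = 1 (mod 26).
Step 3: 9 * 3 = 27 = 1 * 26 + 1, so a^-1 = 3.
Step 4: D(y) = 3(y - 9) mod 26.
Step 5: Apply to 'T' (y = 19): D(19) = 3 * (19 - 9) mod 26 = 3 * 10 mod 26 = 4 -> 'E'.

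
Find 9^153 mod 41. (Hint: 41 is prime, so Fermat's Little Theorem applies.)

Step 1: Since 41 is prime, by Fermat's Little Theorem: 9^40 = 1 (mod 41).
Step 2: Reduce exponent: 153 mod 40 = 33.
Step 3: So 9^153 = 9^33 (mod 41).
Step 4: 9^33 mod 41 = 9.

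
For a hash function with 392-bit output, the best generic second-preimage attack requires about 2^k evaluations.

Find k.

Step 1: The hash has a 392-bit output.
Step 2: Second-preimage resistance means: given a specific input x, it should be infeasible to find a different y with h(y) = h(x).
With a 392-bit output, a generic search for a second preimage costs about 2^392 evaluations (each trial matches the fixed target with probability 2^-392).
Step 3: Security level = 392 bits.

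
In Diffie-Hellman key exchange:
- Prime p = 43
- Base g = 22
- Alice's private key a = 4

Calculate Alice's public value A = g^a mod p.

Step 1: A = g^a mod p = 22^4 mod 43.
  22^1 mod 43 = 22
  22^2 mod 43 = (22 * 22) mod 43 = 11
  22^3 mod 43 = (11 * 22) mod 43 = 27
  22^4 mod 43 = (27 * 22) mod 43 = 35
Result: A = 35.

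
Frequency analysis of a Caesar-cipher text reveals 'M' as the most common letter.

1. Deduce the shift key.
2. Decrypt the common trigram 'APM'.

Step 1: In English, 'E' is the most frequent letter (12.7%).
Step 2: The most frequent ciphertext letter is 'M' (position 12).
Step 3: Shift = (12 - 4) mod 26 = 8.
Step 4: Decrypt 'APM' by shifting back 8:
  A -> S
  P -> H
  M -> E
Step 5: 'APM' decrypts to 'SHE'.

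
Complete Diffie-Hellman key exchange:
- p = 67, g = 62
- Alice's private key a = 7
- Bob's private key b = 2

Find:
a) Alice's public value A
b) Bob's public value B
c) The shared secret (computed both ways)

Step 1: A = g^a mod p = 62^7 mod 67 = 64.
Step 2: B = g^b mod p = 62^2 mod 67 = 25.
Step 3: Alice computes s = B^a mod p = 25^7 mod 67 = 9.
Step 4: Bob computes s = A^b mod p = 64^2 mod 67 = 9.
Both sides agree: shared secret = 9.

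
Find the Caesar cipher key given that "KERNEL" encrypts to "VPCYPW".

Step 1: Compare first letters: K (position 10) -> V (position 21).
Step 2: Shift = (21 - 10) mod 26 = 11.
The shift value is 11.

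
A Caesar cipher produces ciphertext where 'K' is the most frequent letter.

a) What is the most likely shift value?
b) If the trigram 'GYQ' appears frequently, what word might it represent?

Step 1: In English, 'E' is the most frequent letter (12.7%).
Step 2: The most frequent ciphertext letter is 'K' (position 10).
Step 3: Shift = (10 - 4) mod 26 = 6.
Step 4: Decrypt 'GYQ' by shifting back 6:
  G -> A
  Y -> S
  Q -> K
Step 5: 'GYQ' decrypts to 'ASK'.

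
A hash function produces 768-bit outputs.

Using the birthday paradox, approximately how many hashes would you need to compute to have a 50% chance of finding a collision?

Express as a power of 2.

Step 1: The birthday paradox gives collision probability ~50% after sqrt(2^n) = 2^(n/2) hashes.
Step 2: For 768-bit output: 2^(768/2) = 2^384.
Step 3: Approximately 2^384 hash computations needed.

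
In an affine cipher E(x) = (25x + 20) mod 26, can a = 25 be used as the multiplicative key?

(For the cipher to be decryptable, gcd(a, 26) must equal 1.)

Step 1: Compute gcd(25, 26).
Step 2: gcd(25, 26) = 1.
Since gcd = 1, 25 is coprime with 26, so it is a valid key.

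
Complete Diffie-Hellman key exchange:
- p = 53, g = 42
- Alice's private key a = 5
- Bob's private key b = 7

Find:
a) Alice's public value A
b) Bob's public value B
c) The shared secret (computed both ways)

Step 1: A = g^a mod p = 42^5 mod 53 = 16.
Step 2: B = g^b mod p = 42^7 mod 53 = 28.
Step 3: Alice computes s = B^a mod p = 28^5 mod 53 = 49.
Step 4: Bob computes s = A^b mod p = 16^7 mod 53 = 49.
Both sides agree: shared secret = 49.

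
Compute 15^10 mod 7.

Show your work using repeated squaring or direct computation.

Step 1: Compute 15^10 mod 7 step by step, reducing modulo 7 at each step.
  15^1 mod 7 = 1
  15^2 mod 7 = (1 * 15) mod 7 = 1
  15^3 mod 7 = (1 * 15) mod 7 = 1
  15^4 mod 7 = (1 * 15) mod 7 = 1
  15^5 mod 7 = (1 * 15) mod 7 = 1
  15^6 mod 7 = (1 * 15) mod 7 = 1
  15^7 mod 7 = (1 * 15) mod 7 = 1
  15^8 mod 7 = (1 * 15) mod 7 = 1
  15^9 mod 7 = (1 * 15) mod 7 = 1
  15^10 mod 7 = (1 * 15) mod 7 = 1
Step 2: Result = 1.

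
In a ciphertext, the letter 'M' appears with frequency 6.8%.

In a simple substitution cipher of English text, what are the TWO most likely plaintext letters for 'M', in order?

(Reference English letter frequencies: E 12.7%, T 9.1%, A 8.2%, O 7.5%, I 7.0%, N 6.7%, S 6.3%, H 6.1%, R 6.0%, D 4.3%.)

Step 1: Observed frequency of 'M' is 6.8%.
Step 2: Compute distances to each reference frequency and sort:
  N (6.7%): difference = 0.1% <-- BEST
  I (7.0%): difference = 0.2% <-- RUNNER-UP
  S (6.3%): difference = 0.5%
  O (7.5%): difference = 0.7%
  H (6.1%): difference = 0.7%
Step 3: Most likely is 'N' (6.7%, diff 0.1%); second most likely is 'I' (7.0%, diff 0.2%).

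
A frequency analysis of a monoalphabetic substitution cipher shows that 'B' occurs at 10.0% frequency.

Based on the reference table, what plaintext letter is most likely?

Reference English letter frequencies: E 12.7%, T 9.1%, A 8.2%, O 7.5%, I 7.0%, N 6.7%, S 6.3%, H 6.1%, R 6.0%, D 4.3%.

Step 1: The observed frequency is 10.0%.
Step 2: Compare with English frequencies:
  E: 12.7% (difference: 2.7%)
  T: 9.1% (difference: 0.9%) <-- closest
  A: 8.2% (difference: 1.8%)
  O: 7.5% (difference: 2.5%)
  I: 7.0% (difference: 3.0%)
  N: 6.7% (difference: 3.3%)
  S: 6.3% (difference: 3.7%)
  H: 6.1% (difference: 3.9%)
  R: 6.0% (difference: 4.0%)
  D: 4.3% (difference: 5.7%)
Step 3: 'B' most likely represents 'T' (frequency 9.1%).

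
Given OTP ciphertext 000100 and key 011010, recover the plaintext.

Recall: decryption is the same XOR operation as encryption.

Step 1: XOR ciphertext with key:
  Ciphertext: 000100
  Key:        011010
  XOR:        011110
Step 2: Plaintext = 011110 = 30 in decimal.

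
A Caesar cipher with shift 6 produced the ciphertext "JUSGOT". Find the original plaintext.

Step 1: Reverse the shift by subtracting 6 from each letter position.
  J (position 9) -> position (9-6) mod 26 = 3 -> D
  U (position 20) -> position (20-6) mod 26 = 14 -> O
  S (position 18) -> position (18-6) mod 26 = 12 -> M
  G (position 6) -> position (6-6) mod 26 = 0 -> A
  O (position 14) -> position (14-6) mod 26 = 8 -> I
  T (position 19) -> position (19-6) mod 26 = 13 -> N
Decrypted message: DOMAIN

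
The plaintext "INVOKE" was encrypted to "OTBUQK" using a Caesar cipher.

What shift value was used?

Step 1: Compare first letters: I (position 8) -> O (position 14).
Step 2: Shift = (14 - 8) mod 26 = 6.
The shift value is 6.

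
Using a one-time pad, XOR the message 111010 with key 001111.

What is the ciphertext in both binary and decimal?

Step 1: Write out the XOR operation bit by bit:
  Message: 111010
  Key:     001111
  XOR:     110101
Step 2: Convert to decimal: 110101 = 53.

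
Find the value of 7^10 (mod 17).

Step 1: Compute 7^10 mod 17 step by step, reducing modulo 17 at each step.
  7^1 mod 17 = 7
  7^2 mod 17 = (7 * 7) mod 17 = 15
  7^3 mod 17 = (15 * 7) mod 17 = 3
  7^4 mod 17 = (3 * 7) mod 17 = 4
  7^5 mod 17 = (4 * 7) mod 17 = 11
  7^6 mod 17 = (11 * 7) mod 17 = 9
  7^7 mod 17 = (9 * 7) mod 17 = 12
  7^8 mod 17 = (12 * 7) mod 17 = 16
  7^9 mod 17 = (16 * 7) mod 17 = 10
  7^10 mod 17 = (10 * 7) mod 17 = 2
Step 2: Result = 2.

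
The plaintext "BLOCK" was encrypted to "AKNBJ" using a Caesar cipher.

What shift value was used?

Step 1: Compare first letters: B (position 1) -> A (position 0).
Step 2: Shift = (0 - 1) mod 26 = 25.
The shift value is 25.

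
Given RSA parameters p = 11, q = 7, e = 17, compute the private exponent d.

Step 1: n = 11 * 7 = 77.
Step 2: phi(n) = 10 * 6 = 60.
Step 3: Find d such that 17 * d = 1 (mod 60).
Step 4: d = 17^(-1) mod 60 = 53.
Verification: 17 * 53 = 901 = 15 * 60 + 1.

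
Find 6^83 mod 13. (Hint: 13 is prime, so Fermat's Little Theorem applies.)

Step 1: Since 13 is prime, by Fermat's Little Theorem: 6^12 = 1 (mod 13).
Step 2: Reduce exponent: 83 mod 12 = 11.
Step 3: So 6^83 = 6^11 (mod 13).
Step 4: 6^11 mod 13 = 11.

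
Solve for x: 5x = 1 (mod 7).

Step 1: We need x such that 5 * x = 1 (mod 7).
Step 2: Using the extended Euclidean algorithm or trial:
  5 * 3 = 15 = 2 * 7 + 1.
Step 3: Since 15 mod 7 = 1, the inverse is x = 3.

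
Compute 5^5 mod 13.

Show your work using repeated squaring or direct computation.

Step 1: Compute 5^5 mod 13 step by step, reducing modulo 13 at each step.
  5^1 mod 13 = 5
  5^2 mod 13 = (5 * 5) mod 13 = 12
  5^3 mod 13 = (12 * 5) mod 13 = 8
  5^4 mod 13 = (8 * 5) mod 13 = 1
  5^5 mod 13 = (1 * 5) mod 13 = 5
Step 2: Result = 5.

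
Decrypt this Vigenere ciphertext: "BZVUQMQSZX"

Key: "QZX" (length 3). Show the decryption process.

Step 1: Key 'QZX' has length 3. Extended key: QZXQZXQZXQ
Step 2: Decrypt each position:
  B(1) - Q(16) = 11 = L
  Z(25) - Z(25) = 0 = A
  V(21) - X(23) = 24 = Y
  U(20) - Q(16) = 4 = E
  Q(16) - Z(25) = 17 = R
  M(12) - X(23) = 15 = P
  Q(16) - Q(16) = 0 = A
  S(18) - Z(25) = 19 = T
  Z(25) - X(23) = 2 = C
  X(23) - Q(16) = 7 = H
Plaintext: LAYERPATCH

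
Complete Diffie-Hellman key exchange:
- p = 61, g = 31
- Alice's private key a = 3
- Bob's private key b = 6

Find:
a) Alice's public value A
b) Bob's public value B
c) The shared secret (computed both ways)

Step 1: A = g^a mod p = 31^3 mod 61 = 23.
Step 2: B = g^b mod p = 31^6 mod 61 = 41.
Step 3: Alice computes s = B^a mod p = 41^3 mod 61 = 52.
Step 4: Bob computes s = A^b mod p = 23^6 mod 61 = 52.
Both sides agree: shared secret = 52.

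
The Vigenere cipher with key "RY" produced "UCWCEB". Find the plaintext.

Step 1: Extend key: RYRYRY
Step 2: Decrypt each letter (c - k) mod 26:
  U(20) - R(17) = (20-17) mod 26 = 3 = D
  C(2) - Y(24) = (2-24) mod 26 = 4 = E
  W(22) - R(17) = (22-17) mod 26 = 5 = F
  C(2) - Y(24) = (2-24) mod 26 = 4 = E
  E(4) - R(17) = (4-17) mod 26 = 13 = N
  B(1) - Y(24) = (1-24) mod 26 = 3 = D
Plaintext: DEFEND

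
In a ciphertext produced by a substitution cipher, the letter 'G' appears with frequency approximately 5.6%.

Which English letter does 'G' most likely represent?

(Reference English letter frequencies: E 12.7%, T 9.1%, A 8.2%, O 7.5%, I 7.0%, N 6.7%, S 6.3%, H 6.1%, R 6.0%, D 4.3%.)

Step 1: The observed frequency is 5.6%.
Step 2: Compare with English frequencies:
  E: 12.7% (difference: 7.1%)
  T: 9.1% (difference: 3.5%)
  A: 8.2% (difference: 2.6%)
  O: 7.5% (difference: 1.9%)
  I: 7.0% (difference: 1.4%)
  N: 6.7% (difference: 1.1%)
  S: 6.3% (difference: 0.7%)
  H: 6.1% (difference: 0.5%)
  R: 6.0% (difference: 0.4%) <-- closest
  D: 4.3% (difference: 1.3%)
Step 3: 'G' most likely represents 'R' (frequency 6.0%).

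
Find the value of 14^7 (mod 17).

Step 1: Compute 14^7 mod 17 step by step, reducing modulo 17 at each step.
  14^1 mod 17 = 14
  14^2 mod 17 = (14 * 14) mod 17 = 9
  14^3 mod 17 = (9 * 14) mod 17 = 7
  14^4 mod 17 = (7 * 14) mod 17 = 13
  14^5 mod 17 = (13 * 14) mod 17 = 12
  14^6 mod 17 = (12 * 14) mod 17 = 15
  14^7 mod 17 = (15 * 14) mod 17 = 6
Step 2: Result = 6.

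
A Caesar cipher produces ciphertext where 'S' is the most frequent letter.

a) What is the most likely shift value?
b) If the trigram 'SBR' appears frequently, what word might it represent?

Step 1: In English, 'E' is the most frequent letter (12.7%).
Step 2: The most frequent ciphertext letter is 'S' (position 18).
Step 3: Shift = (18 - 4) mod 26 = 14.
Step 4: Decrypt 'SBR' by shifting back 14:
  S -> E
  B -> N
  R -> D
Step 5: 'SBR' decrypts to 'END'.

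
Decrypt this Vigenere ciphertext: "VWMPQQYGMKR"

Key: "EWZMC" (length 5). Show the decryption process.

Step 1: Key 'EWZMC' has length 5. Extended key: EWZMCEWZMCE
Step 2: Decrypt each position:
  V(21) - E(4) = 17 = R
  W(22) - W(22) = 0 = A
  M(12) - Z(25) = 13 = N
  P(15) - M(12) = 3 = D
  Q(16) - C(2) = 14 = O
  Q(16) - E(4) = 12 = M
  Y(24) - W(22) = 2 = C
  G(6) - Z(25) = 7 = H
  M(12) - M(12) = 0 = A
  K(10) - C(2) = 8 = I
  R(17) - E(4) = 13 = N
Plaintext: RANDOMCHAIN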